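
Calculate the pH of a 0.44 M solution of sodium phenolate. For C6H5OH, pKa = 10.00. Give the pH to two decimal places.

C6H5O- is the conjugate base of the weak acid C6H5OH.
Ka = 10^(−10.00) = 1.00 × 10^-10
Kb = Kw/Ka = 1.0×10^-14 / 1.00 × 10^-10 = 1.00 × 10^-4
Kb = x²/(0.44 − x) = 1.00 × 10^-4
Since Kb ≪ C₀, x ≈ √(Kb·C₀) = 6.63 × 10^-3 M.
pOH = 2.18, so pH = 14.00 − pOH = 11.82

pH = 11.82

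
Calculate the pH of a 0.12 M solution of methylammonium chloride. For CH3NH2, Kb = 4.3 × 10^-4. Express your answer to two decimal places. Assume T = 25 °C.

pH = 5.78

CH3NH3+ is the conjugate acid of the weak base CH3NH2.
Ka = Kw/Kb = 1.0×10^-14 / 4.3 × 10^-4 = 2.33 × 10^-11
From the ICE table, Ka = [H+]²/(0.12 − [H+]) = 2.33 × 10^-11.
Neglecting [H+] in the denominator: [H+] = √(2.33 × 10^-11 × 0.12) = 1.67 × 10^-6 M
pH = −log(1.67 × 10^-6) = 5.78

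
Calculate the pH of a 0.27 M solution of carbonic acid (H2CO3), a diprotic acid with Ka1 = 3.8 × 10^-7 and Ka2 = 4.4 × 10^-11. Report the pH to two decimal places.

pH = 3.49

Ka1 ≫ Ka2, so treat the first dissociation as the only significant source of H+.
Ka1 = x²/(0.27 − x) = 3.8 × 10^-7
x ≈ √(3.8 × 10^-7 × 0.27) = 3.20 × 10^-4 M
pH = −log(3.20 × 10^-4) = 3.49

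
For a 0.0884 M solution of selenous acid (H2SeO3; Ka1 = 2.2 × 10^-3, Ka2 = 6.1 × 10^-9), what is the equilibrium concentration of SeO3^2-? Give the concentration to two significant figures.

First ionization gives [H+] ≈ [HSeO3-] = 1.29 × 10^-2 M.
Second step: Ka2 = [H+][SeO3^2-]/[HSeO3-] ≈ [SeO3^2-] (since [H+] ≈ [HSeO3-]).
So [SeO3^2-] ≈ Ka2.

6.1 × 10^-9 M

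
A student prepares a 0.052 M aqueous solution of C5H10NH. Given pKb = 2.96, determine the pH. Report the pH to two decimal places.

pH = 11.85

C5H10NH + H2O ⇌ C5H10NH2+ + OH-
Kb = 10^(−2.96) = 1.10 × 10^-3
Kb = [OH-]²/(0.052 − [OH-]) = 1.10 × 10^-3
The 5% rule fails; solving [OH-]² + Kb·[OH-] − Kb·C₀ = 0 exactly:
[OH-] = [−0.0011 + √(0.0011² + 0.000229)]/2 = 7.03 × 10^-3 M
pOH = 2.15, so pH = 14.00 − pOH = 11.85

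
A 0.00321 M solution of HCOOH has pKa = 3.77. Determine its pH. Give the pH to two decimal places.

pH = 3.18

HCOOH ⇌ HCOO- + H+
Ka = 10^(−3.77) = 1.70 × 10^-4
From the ICE table, Ka = x²/(0.00321 − x) = 1.70 × 10^-4.
x is not negligible relative to C₀; solve x² + 0.00017·x − 5.46e-07 = 0.
x = (−Ka + √(Ka² + 4·Ka·C₀))/2 = 6.59 × 10^-4 M
pH = −log[H+] = −log(6.59 × 10^-4) = 3.18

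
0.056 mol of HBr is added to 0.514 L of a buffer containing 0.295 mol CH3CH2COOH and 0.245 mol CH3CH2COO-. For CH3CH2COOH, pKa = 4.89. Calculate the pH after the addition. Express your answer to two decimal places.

Added H+ converts CH3CH2COO- to CH3CH2COOH: CH3CH2COOH → 0.351 mol, CH3CH2COO- → 0.189 mol.
Henderson–Hasselbalch with mole ratio 0.189/0.351: pH = 4.89 + (-0.269)

pH = 4.62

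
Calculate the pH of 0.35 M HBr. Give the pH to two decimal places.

HBr is a strong acid and dissociates completely, so [H+] = 0.35 M.
pH = -log(0.35) = 0.46

pH = 0.46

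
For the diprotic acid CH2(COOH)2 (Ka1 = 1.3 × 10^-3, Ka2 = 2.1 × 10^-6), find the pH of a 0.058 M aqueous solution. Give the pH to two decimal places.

Ka1 ≫ Ka2, so treat the first dissociation as the only significant source of H+.
Ka1 = x²/(0.058 − x) = 1.3 × 10^-3
Solving the quadratic: x = (−Ka1 + √(Ka1² + 4·Ka1·C₀))/2 = 8.06 × 10^-3 M
pH = −log(8.06 × 10^-3) = 2.09

pH = 2.09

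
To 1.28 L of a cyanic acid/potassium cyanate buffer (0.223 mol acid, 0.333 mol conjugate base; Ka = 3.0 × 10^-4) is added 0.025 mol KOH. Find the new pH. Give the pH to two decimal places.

pH = 3.78

OH- converts HOCN to OCN-: HOCN → 0.198 mol, OCN- → 0.358 mol.
pKa = −log(3.0 × 10^-4) = 3.523
pH = pKa + log(n_OCN-/n_HOCN) = 3.523 + log(0.358/0.198) = 3.523 + (+0.257)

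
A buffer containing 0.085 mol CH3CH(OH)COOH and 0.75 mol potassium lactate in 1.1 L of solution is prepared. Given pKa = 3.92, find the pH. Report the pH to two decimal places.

Henderson–Hasselbalch: pH = pKa + log([CH3CH(OH)COO-]/[CH3CH(OH)COOH]) = 3.92 + log(0.75/0.085)
pH = 3.92 + (+0.946) = 4.87

pH = 4.87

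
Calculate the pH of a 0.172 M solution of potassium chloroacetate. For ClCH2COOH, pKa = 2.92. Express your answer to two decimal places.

pH = 8.08

ClCH2COO- is the conjugate base of the weak acid ClCH2COOH.
Ka = 10^(−2.92) = 1.20 × 10^-3
Kb = Kw/Ka = 1.0×10^-14 / 1.20 × 10^-3 = 8.33 × 10^-12
Kb = [OH-]²/(0.172 − [OH-]) = 8.33 × 10^-12
Neglecting [OH-] in the denominator: [OH-] = √(8.33 × 10^-12 × 0.172) = 1.20 × 10^-6 M
Check: 0.0007% ionized — well under 5%, approximation valid.
pOH = 5.92, so pH = 14.00 − pOH = 8.08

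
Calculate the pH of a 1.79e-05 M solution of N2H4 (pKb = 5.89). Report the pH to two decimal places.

pH = 8.62

N2H4 + H2O ⇌ N2H5+ + OH-
Kb = 10^(−5.89) = 1.29 × 10^-6
Let x = [OH-] at equilibrium. Kb = x²/(1.79e-05 − x).
x is not negligible relative to C₀; solve x² + 1.29e-06·x − 2.31e-11 = 0.
x = [−1.29e-06 + √(1.29e-06² + 9.24e-11)]/2 = 4.20 × 10^-6 M
pOH = 5.38, so pH = 14.00 − pOH = 8.62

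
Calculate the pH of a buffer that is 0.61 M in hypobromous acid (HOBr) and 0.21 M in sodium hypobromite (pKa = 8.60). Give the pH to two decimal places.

pH = 8.14

Using pH = pKa + log([base]/[acid]) with [base]/[acid] = 0.21/0.61:
pH = 8.60 + (-0.463) = 8.14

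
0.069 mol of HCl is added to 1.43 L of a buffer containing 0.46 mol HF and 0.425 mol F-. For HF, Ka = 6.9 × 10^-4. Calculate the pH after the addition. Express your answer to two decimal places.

pH = 2.99

Added H+ converts F- to HF: HF → 0.529 mol, F- → 0.356 mol.
pKa = −log(6.9 × 10^-4) = 3.161
pH = pKa + log([A⁻]/[HA]) = 3.161 + log(0.356/0.529) = 3.161 -0.172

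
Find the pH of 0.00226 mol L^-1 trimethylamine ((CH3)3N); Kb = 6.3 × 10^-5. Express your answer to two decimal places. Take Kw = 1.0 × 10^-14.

pH = 10.54

(CH3)3N + H2O ⇌ (CH3)3NH+ + OH-
Kb = [OH-]²/(0.00226 − [OH-]) = 6.3 × 10^-5
[OH-] is not negligible relative to C₀; solve [OH-]² + 6.3e-05·[OH-] − 1.42e-07 = 0.
[OH-] = [−6.3e-05 + √(6.3e-05² + 5.7e-07)]/2 = 3.47 × 10^-4 M
pOH = −log(3.47 × 10^-4) = 3.46; pH = 14.00 − 3.46 = 10.54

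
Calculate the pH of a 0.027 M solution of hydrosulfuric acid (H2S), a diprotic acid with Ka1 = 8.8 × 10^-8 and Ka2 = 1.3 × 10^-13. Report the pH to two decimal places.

Since Ka1 ≫ Ka2, the first ionization dominates [H+].
Ka1 = x²/(0.027 − x) = 8.8 × 10^-8
x ≈ √(8.8 × 10^-8 × 0.027) = 4.87 × 10^-5 M
pH = −log(4.87 × 10^-5) = 4.31

pH = 4.31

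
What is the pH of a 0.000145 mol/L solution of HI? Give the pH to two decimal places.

pH = 3.84

HI is a strong acid and dissociates completely, so [H+] = 0.000145 M.
pH = -log(0.000145) = 3.84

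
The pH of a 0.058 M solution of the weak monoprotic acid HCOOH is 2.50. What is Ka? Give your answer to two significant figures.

[H+] = 10^(-2.50) = 3.16 × 10^-3 M
At equilibrium [HA] = 0.058 − 3.16 × 10^-3 = 5.48 × 10^-2 M
Ka = [H+][A-]/[HA] = (3.16 × 10^-3)² / 5.48 × 10^-2 = 1.8 × 10^-4

Ka = 1.8 × 10^-4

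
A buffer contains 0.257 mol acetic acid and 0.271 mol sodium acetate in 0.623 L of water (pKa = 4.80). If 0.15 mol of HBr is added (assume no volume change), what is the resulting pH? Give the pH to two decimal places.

pH = 4.27

Added H+ converts CH3COO- to CH3COOH: CH3COOH → 0.407 mol, CH3COO- → 0.121 mol.
pH = pKa + log([A⁻]/[HA]) = 4.80 + log(0.121/0.407) = 4.80 -0.527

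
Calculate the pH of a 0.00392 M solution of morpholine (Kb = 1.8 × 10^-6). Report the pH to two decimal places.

C4H8ONH + H2O ⇌ C4H8ONH2+ + OH-
From the ICE table, Kb = x²/(0.00392 − x) = 1.8 × 10^-6.
Assume x ≪ 0.00392: x ≈ √(1.8 × 10^-6 × 0.00392) = 8.40 × 10^-5 M
(x/C₀ = 2.1% < 5%, so the approximation holds.)
pOH = −log(8.40 × 10^-5) = 4.08; pH = 14.00 − 4.08 = 9.92

pH = 9.92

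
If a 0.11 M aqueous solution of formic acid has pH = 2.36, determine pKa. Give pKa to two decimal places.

[H+] = 10^(-2.36) = 4.37 × 10^-3 M
At equilibrium [HA] = 0.11 − 4.37 × 10^-3 = 1.06 × 10^-1 M
Ka = [H+][A-]/[HA] = (4.37 × 10^-3)² / 1.06 × 10^-1 = 1.80 × 10^-4
pKa = -log(1.80 × 10^-4) = 3.74

pKa = 3.74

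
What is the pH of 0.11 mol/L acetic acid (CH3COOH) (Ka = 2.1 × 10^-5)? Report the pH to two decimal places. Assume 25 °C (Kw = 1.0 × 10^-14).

pH = 2.82

CH3COOH ⇌ CH3COO- + H+
Ka = x²/(0.11 − x) = 2.1 × 10^-5
Neglecting x in the denominator: x = √(2.1 × 10^-5 × 0.11) = 1.52 × 10^-3 M
Check: 1.4% ionized — well under 5%, approximation valid.
pH = −log(1.52 × 10^-3) = 2.82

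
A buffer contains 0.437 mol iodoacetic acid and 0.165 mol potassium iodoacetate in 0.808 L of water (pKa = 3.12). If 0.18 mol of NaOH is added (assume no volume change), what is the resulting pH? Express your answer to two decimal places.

OH- converts ICH2COOH to ICH2COO-: ICH2COOH → 0.257 mol, ICH2COO- → 0.345 mol.
pH = pKa + log([A⁻]/[HA]) = 3.12 + log(0.345/0.257) = 3.12 +0.128

pH = 3.25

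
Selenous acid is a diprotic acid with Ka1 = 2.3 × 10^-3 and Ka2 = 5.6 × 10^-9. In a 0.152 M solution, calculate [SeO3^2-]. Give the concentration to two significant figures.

5.6 × 10^-9 M

First ionization gives [H+] ≈ [HSeO3-] = 1.76 × 10^-2 M.
Second step: Ka2 = [H+][SeO3^2-]/[HSeO3-] ≈ [SeO3^2-] (since [H+] ≈ [HSeO3-]).
So [SeO3^2-] ≈ Ka2.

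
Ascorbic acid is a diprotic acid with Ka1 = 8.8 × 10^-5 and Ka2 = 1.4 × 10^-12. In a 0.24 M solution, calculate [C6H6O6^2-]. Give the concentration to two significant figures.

1.4 × 10^-12 M

First ionization gives [H+] ≈ [HC6H6O6-] = 4.60 × 10^-3 M.
Second step: Ka2 = [H+][C6H6O6^2-]/[HC6H6O6-] ≈ [C6H6O6^2-] (since [H+] ≈ [HC6H6O6-]).
So [C6H6O6^2-] ≈ Ka2.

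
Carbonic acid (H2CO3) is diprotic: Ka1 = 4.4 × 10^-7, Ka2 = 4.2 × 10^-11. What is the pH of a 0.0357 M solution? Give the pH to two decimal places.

pH = 3.90

Ka1 ≫ Ka2, so treat the first dissociation as the only significant source of H+.
Ka1 = x²/(0.0357 − x) = 4.4 × 10^-7
x ≈ √(4.4 × 10^-7 × 0.0357) = 1.25 × 10^-4 M
pH = −log(1.25 × 10^-4) = 3.90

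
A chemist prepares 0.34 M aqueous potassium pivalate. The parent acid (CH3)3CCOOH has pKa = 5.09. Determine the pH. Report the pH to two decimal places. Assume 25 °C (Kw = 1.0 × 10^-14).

pH = 9.31

(CH3)3CCOO- is the conjugate base of the weak acid (CH3)3CCOOH.
Ka = 10^(−5.09) = 8.13 × 10^-6
Kb = Kw/Ka = 1.0×10^-14 / 8.13 × 10^-6 = 1.23 × 10^-9
From the ICE table, Kb = [OH-]²/(0.34 − [OH-]) = 1.23 × 10^-9.
Assume [OH-] ≪ 0.34: [OH-] ≈ √(1.23 × 10^-9 × 0.34) = 2.04 × 10^-5 M
pOH = 4.69, so pH = 14.00 − pOH = 9.31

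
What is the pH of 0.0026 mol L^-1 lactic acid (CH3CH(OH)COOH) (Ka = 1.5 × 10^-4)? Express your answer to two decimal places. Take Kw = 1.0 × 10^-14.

CH3CH(OH)COOH ⇌ CH3CH(OH)COO- + H+
From the ICE table, Ka = [H+]²/(0.0026 − [H+]) = 1.5 × 10^-4.
The 5% rule fails; solving [H+]² + Ka·[H+] − Ka·C₀ = 0 exactly:
[H+] = (−Ka + √(Ka² + 4·Ka·C₀))/2 = 5.54 × 10^-4 M
pH = −log(5.54 × 10^-4) = 3.26

pH = 3.26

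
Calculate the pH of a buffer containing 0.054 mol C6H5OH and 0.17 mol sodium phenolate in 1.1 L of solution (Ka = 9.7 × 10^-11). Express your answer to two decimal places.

pKa = −log(9.7 × 10^-11) = 10.013
Using pH = pKa + log([base]/[acid]) with [base]/[acid] = 0.17/0.054:
pH = 10.013 + (+0.498) = 10.51

pH = 10.51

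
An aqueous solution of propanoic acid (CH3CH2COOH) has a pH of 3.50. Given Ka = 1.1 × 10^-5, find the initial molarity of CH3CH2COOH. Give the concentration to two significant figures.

C₀ = 9.4 × 10^-3 M

[H+] = 10^(-3.50) = 3.16 × 10^-4 M = x
Ka = x²/(C₀ − x) ⇒ C₀ = x + x²/Ka
C₀ = 3.16 × 10^-4 + (3.16 × 10^-4)²/(1.1 × 10^-5) = 9.39 × 10^-3 M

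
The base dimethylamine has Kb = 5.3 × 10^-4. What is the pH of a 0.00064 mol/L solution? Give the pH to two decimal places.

pH = 10.57

(CH3)2NH + H2O ⇌ (CH3)2NH2+ + OH-
Kb = [OH-]²/(0.00064 − [OH-]) = 5.3 × 10^-4
The 5% rule fails; solving [OH-]² + Kb·[OH-] − Kb·C₀ = 0 exactly:
[OH-] = [−0.00053 + √(0.00053² + 1.36e-06)]/2 = 3.75 × 10^-4 M
pOH = 3.43, so pH = 14.00 − pOH = 10.57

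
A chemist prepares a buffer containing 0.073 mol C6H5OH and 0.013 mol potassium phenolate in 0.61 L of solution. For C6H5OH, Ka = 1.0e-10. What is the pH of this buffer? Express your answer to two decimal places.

pH = 9.25

pKa = −log(1.0 × 10^-10) = 10.000
pH = pKa + log([A⁻]/[HA]) = 10.000 + log(0.013/0.073)
pH = 10.000 + (-0.749) = 9.25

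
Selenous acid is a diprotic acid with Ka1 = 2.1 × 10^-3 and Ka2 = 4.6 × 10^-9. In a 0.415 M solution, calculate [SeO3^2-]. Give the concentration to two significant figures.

First ionization gives [H+] ≈ [HSeO3-] = 2.85 × 10^-2 M.
Second step: Ka2 = [H+][SeO3^2-]/[HSeO3-] ≈ [SeO3^2-] (since [H+] ≈ [HSeO3-]).
So [SeO3^2-] ≈ Ka2.

4.6 × 10^-9 M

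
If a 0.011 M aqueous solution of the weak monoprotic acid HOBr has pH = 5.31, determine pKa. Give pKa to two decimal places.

[H+] = 10^(-5.31) = 4.90 × 10^-6 M
At equilibrium [HA] = 0.011 − 4.90 × 10^-6 = 1.10 × 10^-2 M
Ka = [H+][A-]/[HA] = (4.90 × 10^-6)² / 1.10 × 10^-2 = 2.18 × 10^-9
pKa = -log(2.18 × 10^-9) = 8.66

pKa = 8.66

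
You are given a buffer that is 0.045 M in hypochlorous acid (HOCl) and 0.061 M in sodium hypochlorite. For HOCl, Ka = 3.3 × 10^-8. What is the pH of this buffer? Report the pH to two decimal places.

pKa = −log(3.3 × 10^-8) = 7.481
Henderson–Hasselbalch: pH = pKa + log([OCl-]/[HOCl]) = 7.481 + log(0.061/0.045)
pH = 7.481 + (+0.132) = 7.61

pH = 7.61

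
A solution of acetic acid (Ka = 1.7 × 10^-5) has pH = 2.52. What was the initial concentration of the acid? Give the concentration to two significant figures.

[H+] = 10^(-2.52) = 3.02 × 10^-3 M = x
Ka = x²/(C₀ − x) ⇒ C₀ = x + x²/Ka
C₀ = 3.02 × 10^-3 + (3.02 × 10^-3)²/(1.7 × 10^-5) = 5.40 × 10^-1 M

C₀ = 5.4 × 10^-1 M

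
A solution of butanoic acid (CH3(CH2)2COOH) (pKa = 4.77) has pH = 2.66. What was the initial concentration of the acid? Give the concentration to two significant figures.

[H+] = 10^(-2.66) = 2.19 × 10^-3 M = x
Ka = 10^(−4.77) = 1.70 × 10^-5
Ka = x²/(C₀ − x) ⇒ C₀ = x + x²/Ka
C₀ = 2.19 × 10^-3 + (2.19 × 10^-3)²/(1.70 × 10^-5) = 2.84 × 10^-1 M

C₀ = 2.8 × 10^-1 M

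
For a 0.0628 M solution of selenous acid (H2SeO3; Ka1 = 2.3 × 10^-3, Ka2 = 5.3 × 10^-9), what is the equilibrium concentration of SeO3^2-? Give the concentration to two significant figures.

First ionization gives [H+] ≈ [HSeO3-] = 1.09 × 10^-2 M.
Second step: Ka2 = [H+][SeO3^2-]/[HSeO3-] ≈ [SeO3^2-] (since [H+] ≈ [HSeO3-]).
So [SeO3^2-] ≈ Ka2.

5.3 × 10^-9 M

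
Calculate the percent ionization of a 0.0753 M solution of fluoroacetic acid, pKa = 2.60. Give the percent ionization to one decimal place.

16.7%

FCH2COOH ⇌ FCH2COO- + H+; let x = [H+] at equilibrium.
Ka = 10^(−2.60) = 2.51 × 10^-3
Ka = x²/(C₀ − x); solving the quadratic gives x = 1.26 × 10^-2 M.
Fraction ionized = 1.26 × 10^-2 / 0.0753 = 0.1673 → 16.7%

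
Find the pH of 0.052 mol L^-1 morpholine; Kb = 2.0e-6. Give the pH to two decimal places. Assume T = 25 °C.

C4H8ONH + H2O ⇌ C4H8ONH2+ + OH-
From the ICE table, Kb = x²/(0.052 − x) = 2.0 × 10^-6.
Assume x ≪ 0.052: x ≈ √(2.0 × 10^-6 × 0.052) = 3.22 × 10^-4 M
(x/C₀ = 0.62% < 5%, so the approximation holds.)
pOH = 3.49, so pH = 14.00 − pOH = 10.51

pH = 10.51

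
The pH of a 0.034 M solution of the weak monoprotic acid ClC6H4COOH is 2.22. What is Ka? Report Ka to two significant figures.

Ka = 1.3 × 10^-3

[H+] = 10^(-2.22) = 6.03 × 10^-3 M
At equilibrium [HA] = 0.034 − 6.03 × 10^-3 = 2.80 × 10^-2 M
Ka = [H+][A-]/[HA] = (6.03 × 10^-3)² / 2.80 × 10^-2 = 1.3 × 10^-3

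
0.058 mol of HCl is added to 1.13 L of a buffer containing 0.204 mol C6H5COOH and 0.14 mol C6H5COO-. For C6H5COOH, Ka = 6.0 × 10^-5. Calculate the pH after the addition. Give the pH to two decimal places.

Added H+ converts C6H5COO- to C6H5COOH: C6H5COOH → 0.262 mol, C6H5COO- → 0.082 mol.
pKa = −log(6.0 × 10^-5) = 4.222
pH = pKa + log([A⁻]/[HA]) = 4.222 + log(0.082/0.262) = 4.222 -0.504

pH = 3.72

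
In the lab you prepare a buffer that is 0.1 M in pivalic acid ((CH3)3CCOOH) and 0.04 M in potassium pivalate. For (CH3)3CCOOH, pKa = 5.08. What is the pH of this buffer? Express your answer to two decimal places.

pH = 4.68

pH = pKa + log([A⁻]/[HA]) = 5.08 + log(0.04/0.1)
pH = 5.08 + (-0.398) = 4.68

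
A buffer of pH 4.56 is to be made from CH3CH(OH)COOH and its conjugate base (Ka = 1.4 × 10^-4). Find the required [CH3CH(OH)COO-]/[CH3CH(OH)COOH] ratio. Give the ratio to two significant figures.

ratio = 5.1

pKa = -log(1.4 × 10^-4) = 3.854
pH = pKa + log(r) ⇒ log(r) = 4.56 − 3.854 = +0.706
r = [CH3CH(OH)COO-]/[CH3CH(OH)COOH] = 10^(+0.706) = 5.08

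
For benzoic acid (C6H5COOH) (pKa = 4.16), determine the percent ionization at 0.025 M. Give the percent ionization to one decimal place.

C6H5COOH ⇌ C6H5COO- + H+; let x = [H+] at equilibrium.
Ka = 10^(−4.16) = 6.92 × 10^-5
Ka = x²/(C₀ − x); solving the quadratic gives x = 1.28 × 10^-3 M.
Fraction ionized = 1.28 × 10^-3 / 0.025 = 0.0512 → 5.1%

5.1%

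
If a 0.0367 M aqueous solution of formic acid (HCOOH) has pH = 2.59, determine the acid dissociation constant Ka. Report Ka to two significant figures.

Ka = 1.9 × 10^-4

[H+] = 10^(-2.59) = 2.57 × 10^-3 M
At equilibrium [HA] = 0.0367 − 2.57 × 10^-3 = 3.41 × 10^-2 M
Ka = [H+][A-]/[HA] = (2.57 × 10^-3)² / 3.41 × 10^-2 = 1.9 × 10^-4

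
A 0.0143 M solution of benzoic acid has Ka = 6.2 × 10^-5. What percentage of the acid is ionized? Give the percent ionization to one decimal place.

C6H5COOH ⇌ C6H5COO- + H+; let x = [H+] at equilibrium.
Solve x² + 6.2e-05x − 8.87e-07 = 0 → x = 9.11 × 10^-4 M
Fraction ionized = 9.11 × 10^-4 / 0.0143 = 0.0637 → 6.4%

6.4%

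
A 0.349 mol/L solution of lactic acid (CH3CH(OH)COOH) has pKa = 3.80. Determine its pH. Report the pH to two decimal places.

CH3CH(OH)COOH ⇌ CH3CH(OH)COO- + H+
Ka = 10^(−3.80) = 1.58 × 10^-4
Ka = [H+]²/(0.349 − [H+]) = 1.58 × 10^-4
Assume [H+] ≪ 0.349: [H+] ≈ √(1.58 × 10^-4 × 0.349) = 7.43 × 10^-3 M
([H+]/C₀ = 2.1% < 5%, so the approximation holds.)
pH = −log[H+] = −log(7.43 × 10^-3) = 2.13

pH = 2.13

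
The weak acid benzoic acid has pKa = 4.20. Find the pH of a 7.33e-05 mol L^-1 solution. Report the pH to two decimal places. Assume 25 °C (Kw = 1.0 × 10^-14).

C6H5COOH ⇌ C6H5COO- + H+
Ka = 10^(−4.20) = 6.31 × 10^-5
Let x = [H+] at equilibrium. Ka = x²/(7.33e-05 − x).
The 5% rule fails; solving x² + Ka·x − Ka·C₀ = 0 exactly:
x = [−6.31e-05 + √(6.31e-05² + 1.85e-08)]/2 = 4.34 × 10^-5 M
pH = −log(4.34 × 10^-5) = 4.36

pH = 4.36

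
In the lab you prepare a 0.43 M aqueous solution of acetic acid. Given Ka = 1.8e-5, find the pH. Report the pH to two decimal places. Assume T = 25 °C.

CH3COOH ⇌ CH3COO- + H+
Ka = [H+]²/(0.43 − [H+]) = 1.8 × 10^-5
Since Ka ≪ C₀, [H+] ≈ √(Ka·C₀) = 2.78 × 10^-3 M.
pH = −log[H+] = −log(2.78 × 10^-3) = 2.56

pH = 2.56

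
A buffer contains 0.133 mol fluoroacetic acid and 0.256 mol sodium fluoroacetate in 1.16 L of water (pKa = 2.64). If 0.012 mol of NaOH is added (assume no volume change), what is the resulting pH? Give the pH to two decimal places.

After neutralization: n(FCH2COOH) = 0.121 mol, n(FCH2COO-) = 0.268 mol.
pH = pKa + log([A⁻]/[HA]) = 2.64 + log(0.268/0.121) = 2.64 +0.345

pH = 2.99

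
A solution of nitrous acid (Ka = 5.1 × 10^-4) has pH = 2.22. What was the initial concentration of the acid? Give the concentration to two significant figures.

[H+] = 10^(-2.22) = 6.03 × 10^-3 M = x
Ka = x²/(C₀ − x) ⇒ C₀ = x + x²/Ka
C₀ = 6.03 × 10^-3 + (6.03 × 10^-3)²/(5.1 × 10^-4) = 7.73 × 10^-2 M

C₀ = 7.7 × 10^-2 M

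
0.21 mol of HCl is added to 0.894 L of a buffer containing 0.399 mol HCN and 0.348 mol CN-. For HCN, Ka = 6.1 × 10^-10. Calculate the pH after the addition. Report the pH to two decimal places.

Added H+ converts CN- to HCN: HCN → 0.609 mol, CN- → 0.138 mol.
pKa = −log(6.1 × 10^-10) = 9.215
pH = pKa + log([A⁻]/[HA]) = 9.215 + log(0.138/0.609) = 9.215 -0.645

pH = 8.57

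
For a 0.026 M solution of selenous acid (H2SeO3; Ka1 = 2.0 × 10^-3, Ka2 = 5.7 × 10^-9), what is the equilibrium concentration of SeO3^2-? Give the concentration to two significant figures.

5.7 × 10^-9 M

First ionization gives [H+] ≈ [HSeO3-] = 6.28 × 10^-3 M.
Second step: Ka2 = [H+][SeO3^2-]/[HSeO3-] ≈ [SeO3^2-] (since [H+] ≈ [HSeO3-]).
So [SeO3^2-] ≈ Ka2.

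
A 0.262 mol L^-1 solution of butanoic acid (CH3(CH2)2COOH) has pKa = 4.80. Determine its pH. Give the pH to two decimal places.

pH = 2.69

CH3(CH2)2COOH ⇌ CH3(CH2)2COO- + H+
Ka = 10^(−4.80) = 1.58 × 10^-5
Let x = [H+] at equilibrium. Ka = x²/(0.262 − x).
Neglecting x in the denominator: x = √(1.58 × 10^-5 × 0.262) = 2.03 × 10^-3 M
Check: 0.78% ionized — well under 5%, approximation valid.
pH = −log[H+] = −log(2.03 × 10^-3) = 2.69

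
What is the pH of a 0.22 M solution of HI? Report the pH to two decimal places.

pH = 0.66

HI is a strong acid and dissociates completely, so [H+] = 0.22 M.
pH = -log(0.22) = 0.66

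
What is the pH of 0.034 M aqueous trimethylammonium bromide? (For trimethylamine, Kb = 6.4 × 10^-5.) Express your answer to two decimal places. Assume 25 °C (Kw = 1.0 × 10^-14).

(CH3)3NH+ is the conjugate acid of the weak base (CH3)3N.
Ka = Kw/Kb = 1.0×10^-14 / 6.4 × 10^-5 = 1.56 × 10^-10
Ka = x²/(0.034 − x) = 1.56 × 10^-10
Neglecting x in the denominator: x = √(1.56 × 10^-10 × 0.034) = 2.30 × 10^-6 M
(x/C₀ = 0.0068% < 5%, so the approximation holds.)
pH = −log[H+] = −log(2.30 × 10^-6) = 5.64

pH = 5.64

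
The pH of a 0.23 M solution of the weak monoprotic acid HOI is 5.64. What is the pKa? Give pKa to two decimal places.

pKa = 10.64

[H+] = 10^(-5.64) = 2.29 × 10^-6 M
At equilibrium [HA] = 0.23 − 2.29 × 10^-6 = 2.30 × 10^-1 M
Ka = [H+][A-]/[HA] = (2.29 × 10^-6)² / 2.30 × 10^-1 = 2.28 × 10^-11
pKa = -log(2.28 × 10^-11) = 10.64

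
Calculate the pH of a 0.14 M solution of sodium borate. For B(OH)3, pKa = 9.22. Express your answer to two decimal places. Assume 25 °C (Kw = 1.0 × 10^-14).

pH = 11.18

B(OH)4- is the conjugate base of the weak acid B(OH)3.
Ka = 10^(−9.22) = 6.03 × 10^-10
Kb = Kw/Ka = 1.0×10^-14 / 6.03 × 10^-10 = 1.66 × 10^-5
Let x = [OH-] at equilibrium. Kb = x²/(0.14 − x).
Neglecting x in the denominator: x = √(1.66 × 10^-5 × 0.14) = 1.52 × 10^-3 M
Check: 1.1% ionized — well under 5%, approximation valid.
pOH = −log(1.52 × 10^-3) = 2.82; pH = 14.00 − 2.82 = 11.18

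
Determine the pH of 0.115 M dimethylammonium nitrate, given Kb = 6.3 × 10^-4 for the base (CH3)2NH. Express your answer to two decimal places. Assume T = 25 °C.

pH = 5.87

(CH3)2NH2+ is the conjugate acid of the weak base (CH3)2NH.
Ka = Kw/Kb = 1.0×10^-14 / 6.3 × 10^-4 = 1.59 × 10^-11
Let x = [H+] at equilibrium. Ka = x²/(0.115 − x).
Assume x ≪ 0.115: x ≈ √(1.59 × 10^-11 × 0.115) = 1.35 × 10^-6 M
pH = −log(1.35 × 10^-6) = 5.87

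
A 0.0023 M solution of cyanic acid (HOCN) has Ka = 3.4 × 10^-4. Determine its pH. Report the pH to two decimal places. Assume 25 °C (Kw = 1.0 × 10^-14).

HOCN ⇌ OCN- + H+
From the ICE table, Ka = [H+]²/(0.0023 − [H+]) = 3.4 × 10^-4.
Here C₀/Ka ≈ 6.76, so the small-[H+] approximation fails. Use the quadratic:
[H+] = (−Ka + √(Ka² + 4·Ka·C₀))/2 = 7.30 × 10^-4 M
pH = −log[H+] = −log(7.30 × 10^-4) = 3.14

pH = 3.14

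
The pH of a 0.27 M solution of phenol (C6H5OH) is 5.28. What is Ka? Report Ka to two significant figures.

Ka = 1.0 × 10^-10

[H+] = 10^(-5.28) = 5.25 × 10^-6 M
At equilibrium [HA] = 0.27 − 5.25 × 10^-6 = 2.70 × 10^-1 M
Ka = [H+][A-]/[HA] = (5.25 × 10^-6)² / 2.70 × 10^-1 = 1.0 × 10^-10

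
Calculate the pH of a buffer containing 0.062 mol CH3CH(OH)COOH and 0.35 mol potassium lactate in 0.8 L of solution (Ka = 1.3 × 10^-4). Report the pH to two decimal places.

pKa = −log(1.3 × 10^-4) = 3.886
Henderson–Hasselbalch: pH = pKa + log([CH3CH(OH)COO-]/[CH3CH(OH)COOH]) = 3.886 + log(0.35/0.062)
pH = 3.886 + (+0.752) = 4.64

pH = 4.64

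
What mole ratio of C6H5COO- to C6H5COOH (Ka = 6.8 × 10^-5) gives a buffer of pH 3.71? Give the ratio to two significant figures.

ratio = 0.35

pKa = -log(6.8 × 10^-5) = 4.167
pH = pKa + log(r) ⇒ log(r) = 3.71 − 4.167 = -0.457
r = [C6H5COO-]/[C6H5COOH] = 10^(-0.457) = 0.349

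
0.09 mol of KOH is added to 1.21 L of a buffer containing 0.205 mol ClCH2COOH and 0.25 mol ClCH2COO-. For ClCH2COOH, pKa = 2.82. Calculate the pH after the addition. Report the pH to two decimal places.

After neutralization: n(ClCH2COOH) = 0.115 mol, n(ClCH2COO-) = 0.34 mol.
pH = pKa + log([A⁻]/[HA]) = 2.82 + log(0.34/0.115) = 2.82 +0.471

pH = 3.29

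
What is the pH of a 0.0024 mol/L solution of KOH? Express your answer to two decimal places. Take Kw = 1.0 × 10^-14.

pH = 11.38

KOH is a strong base; [OH-] = 0.0024 M.
pOH = -log(0.0024) = 2.62
pH = 14.00 - 2.62 = 11.38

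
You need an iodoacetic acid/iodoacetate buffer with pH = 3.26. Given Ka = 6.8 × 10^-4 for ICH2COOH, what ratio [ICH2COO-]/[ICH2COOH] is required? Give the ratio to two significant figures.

pKa = -log(6.8 × 10^-4) = 3.167
pH = pKa + log(r) ⇒ log(r) = 3.26 − 3.167 = +0.093
r = [ICH2COO-]/[ICH2COOH] = 10^(+0.093) = 1.24

ratio = 1.2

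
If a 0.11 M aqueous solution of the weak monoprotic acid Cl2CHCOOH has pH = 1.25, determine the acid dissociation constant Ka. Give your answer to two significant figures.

[H+] = 10^(-1.25) = 5.62 × 10^-2 M
At equilibrium [HA] = 0.11 − 5.62 × 10^-2 = 5.38 × 10^-2 M
Ka = [H+][A-]/[HA] = (5.62 × 10^-2)² / 5.38 × 10^-2 = 5.9 × 10^-2

Ka = 5.9 × 10^-2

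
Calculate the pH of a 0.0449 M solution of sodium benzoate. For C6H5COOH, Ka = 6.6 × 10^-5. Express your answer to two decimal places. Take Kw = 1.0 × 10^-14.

pH = 8.42

C6H5COO- is the conjugate base of the weak acid C6H5COOH.
Kb = Kw/Ka = 1.0×10^-14 / 6.6 × 10^-5 = 1.52 × 10^-10
Let x = [OH-] at equilibrium. Kb = x²/(0.0449 − x).
Since Kb ≪ C₀, x ≈ √(Kb·C₀) = 2.61 × 10^-6 M.
Check: 0.0058% ionized — well under 5%, approximation valid.
pOH = 5.58, so pH = 14.00 − pOH = 8.42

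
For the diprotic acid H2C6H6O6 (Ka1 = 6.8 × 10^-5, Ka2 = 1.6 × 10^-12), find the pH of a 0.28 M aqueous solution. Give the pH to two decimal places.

Ka1 ≫ Ka2, so treat the first dissociation as the only significant source of H+.
Ka1 = x²/(0.28 − x) = 6.8 × 10^-5
x ≈ √(6.8 × 10^-5 × 0.28) = 4.36 × 10^-3 M
pH = −log(4.36 × 10^-3) = 2.36

pH = 2.36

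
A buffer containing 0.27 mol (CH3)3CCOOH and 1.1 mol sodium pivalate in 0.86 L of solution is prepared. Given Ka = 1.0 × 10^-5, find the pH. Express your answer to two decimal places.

pKa = −log(1.0 × 10^-5) = 5.000
Using pH = pKa + log([base]/[acid]) with [base]/[acid] = 1.1/0.27:
pH = 5.000 + (+0.610) = 5.61

pH = 5.61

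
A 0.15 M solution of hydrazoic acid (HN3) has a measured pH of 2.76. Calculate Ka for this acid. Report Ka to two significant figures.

Ka = 2.0 × 10^-5

[H+] = 10^(-2.76) = 1.74 × 10^-3 M
At equilibrium [HA] = 0.15 − 1.74 × 10^-3 = 1.48 × 10^-1 M
Ka = [H+][A-]/[HA] = (1.74 × 10^-3)² / 1.48 × 10^-1 = 2.0 × 10^-5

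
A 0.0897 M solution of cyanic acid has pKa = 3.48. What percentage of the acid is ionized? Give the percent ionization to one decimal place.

5.9%

HOCN ⇌ OCN- + H+; let x = [H+] at equilibrium.
Ka = 10^(−3.48) = 3.31 × 10^-4
Ka = x²/(C₀ − x); solving the quadratic gives x = 5.29 × 10^-3 M.
Fraction ionized = 5.29 × 10^-3 / 0.0897 = 0.0590 → 5.9%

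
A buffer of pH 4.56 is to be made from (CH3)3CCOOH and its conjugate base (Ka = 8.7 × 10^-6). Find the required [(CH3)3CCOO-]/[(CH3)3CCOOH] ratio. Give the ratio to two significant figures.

pKa = -log(8.7 × 10^-6) = 5.060
pH = pKa + log(r) ⇒ log(r) = 4.56 − 5.060 = -0.500
r = [(CH3)3CCOO-]/[(CH3)3CCOOH] = 10^(-0.500) = 0.316

ratio = 0.32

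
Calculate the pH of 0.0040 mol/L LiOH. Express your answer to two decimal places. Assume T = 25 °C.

LiOH is a strong base; [OH-] = 0.004 M.
pOH = -log(0.004) = 2.40
pH = 14.00 - 2.40 = 11.60

pH = 11.60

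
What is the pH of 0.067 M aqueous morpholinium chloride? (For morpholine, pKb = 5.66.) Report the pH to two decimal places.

pH = 4.76

C4H8ONH2+ is the conjugate acid of the weak base C4H8ONH.
Kb = 10^(−5.66) = 2.19 × 10^-6
Ka = Kw/Kb = 1.0×10^-14 / 2.19 × 10^-6 = 4.57 × 10^-9
From the ICE table, Ka = [H+]²/(0.067 − [H+]) = 4.57 × 10^-9.
Assume [H+] ≪ 0.067: [H+] ≈ √(4.57 × 10^-9 × 0.067) = 1.75 × 10^-5 M
pH = −log[H+] = −log(1.75 × 10^-5) = 4.76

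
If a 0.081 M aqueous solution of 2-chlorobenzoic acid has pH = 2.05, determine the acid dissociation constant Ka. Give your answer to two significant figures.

Ka = 1.1 × 10^-3

[H+] = 10^(-2.05) = 8.91 × 10^-3 M
At equilibrium [HA] = 0.081 − 8.91 × 10^-3 = 7.21 × 10^-2 M
Ka = [H+][A-]/[HA] = (8.91 × 10^-3)² / 7.21 × 10^-2 = 1.1 × 10^-3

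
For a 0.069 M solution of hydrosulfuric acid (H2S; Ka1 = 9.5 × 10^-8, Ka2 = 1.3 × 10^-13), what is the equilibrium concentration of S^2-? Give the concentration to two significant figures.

First ionization gives [H+] ≈ [HS-] = 8.10 × 10^-5 M.
Second step: Ka2 = [H+][S^2-]/[HS-] ≈ [S^2-] (since [H+] ≈ [HS-]).
So [S^2-] ≈ Ka2.

1.3 × 10^-13 M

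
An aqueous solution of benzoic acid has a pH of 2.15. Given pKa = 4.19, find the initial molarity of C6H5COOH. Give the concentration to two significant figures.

C₀ = 7.8 × 10^-1 M

[H+] = 10^(-2.15) = 7.08 × 10^-3 M = x
Ka = 10^(−4.19) = 6.46 × 10^-5
Ka = x²/(C₀ − x) ⇒ C₀ = x + x²/Ka
C₀ = 7.08 × 10^-3 + (7.08 × 10^-3)²/(6.46 × 10^-5) = 7.83 × 10^-1 M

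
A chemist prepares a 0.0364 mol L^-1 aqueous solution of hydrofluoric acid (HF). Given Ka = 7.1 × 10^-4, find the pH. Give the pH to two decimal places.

pH = 2.32

HF ⇌ F- + H+
Let x = [H+] at equilibrium. Ka = x²/(0.0364 − x).
x is not negligible relative to C₀; solve x² + 0.00071·x − 2.58e-05 = 0.
x = (−Ka + √(Ka² + 4·Ka·C₀))/2 = 4.74 × 10^-3 M
pH = −log(4.74 × 10^-3) = 2.32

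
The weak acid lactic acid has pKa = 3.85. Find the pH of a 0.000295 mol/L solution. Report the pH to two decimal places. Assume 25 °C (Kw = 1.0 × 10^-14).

CH3CH(OH)COOH ⇌ CH3CH(OH)COO- + H+
Ka = 10^(−3.85) = 1.41 × 10^-4
Ka = [H+]²/(0.000295 − [H+]) = 1.41 × 10^-4
The 5% rule fails; solving [H+]² + Ka·[H+] − Ka·C₀ = 0 exactly:
[H+] = (−Ka + √(Ka² + 4·Ka·C₀))/2 = 1.45 × 10^-4 M
pH = −log(1.45 × 10^-4) = 3.84

pH = 3.84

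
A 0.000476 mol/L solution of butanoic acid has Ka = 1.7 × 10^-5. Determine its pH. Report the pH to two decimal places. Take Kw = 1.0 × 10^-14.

CH3(CH2)2COOH ⇌ CH3(CH2)2COO- + H+
Ka = x²/(0.000476 − x) = 1.7 × 10^-5
Here C₀/Ka ≈ 28, so the small-x approximation fails. Use the quadratic:
x = [−1.7e-05 + √(1.7e-05² + 3.24e-08)]/2 = 8.19 × 10^-5 M
pH = −log(8.19 × 10^-5) = 4.09

pH = 4.09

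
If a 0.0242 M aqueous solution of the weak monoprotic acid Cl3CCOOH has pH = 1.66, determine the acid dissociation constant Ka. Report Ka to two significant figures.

Ka = 2.1 × 10^-1

[H+] = 10^(-1.66) = 2.19 × 10^-2 M
At equilibrium [HA] = 0.0242 − 2.19 × 10^-2 = 2.30 × 10^-3 M
Ka = [H+][A-]/[HA] = (2.19 × 10^-2)² / 2.30 × 10^-3 = 2.1 × 10^-1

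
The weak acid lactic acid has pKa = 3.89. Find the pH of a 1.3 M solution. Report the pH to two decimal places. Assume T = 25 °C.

CH3CH(OH)COOH ⇌ CH3CH(OH)COO- + H+
Ka = 10^(−3.89) = 1.29 × 10^-4
From the ICE table, Ka = x²/(1.3 − x) = 1.29 × 10^-4.
Neglecting x in the denominator: x = √(1.29 × 10^-4 × 1.3) = 1.29 × 10^-2 M
(x/C₀ = 1% < 5%, so the approximation holds.)
pH = −log(1.29 × 10^-2) = 1.89

pH = 1.89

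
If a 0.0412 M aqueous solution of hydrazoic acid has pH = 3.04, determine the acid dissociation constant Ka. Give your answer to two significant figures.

[H+] = 10^(-3.04) = 9.12 × 10^-4 M
At equilibrium [HA] = 0.0412 − 9.12 × 10^-4 = 4.03 × 10^-2 M
Ka = [H+][A-]/[HA] = (9.12 × 10^-4)² / 4.03 × 10^-2 = 2.1 × 10^-5

Ka = 2.1 × 10^-5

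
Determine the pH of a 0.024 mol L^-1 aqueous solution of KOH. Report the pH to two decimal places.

pH = 12.38

KOH is a strong base; [OH-] = 0.024 M.
pOH = -log(0.024) = 1.62
pH = 14.00 - 1.62 = 12.38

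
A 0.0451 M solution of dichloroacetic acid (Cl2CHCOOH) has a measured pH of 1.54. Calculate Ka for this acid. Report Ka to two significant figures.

[H+] = 10^(-1.54) = 2.88 × 10^-2 M
At equilibrium [HA] = 0.0451 − 2.88 × 10^-2 = 1.63 × 10^-2 M
Ka = [H+][A-]/[HA] = (2.88 × 10^-2)² / 1.63 × 10^-2 = 5.1 × 10^-2

Ka = 5.1 × 10^-2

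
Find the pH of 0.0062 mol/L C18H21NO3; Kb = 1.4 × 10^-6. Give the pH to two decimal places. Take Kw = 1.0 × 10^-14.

C18H21NO3 + H2O ⇌ C18H22NO3+ + OH-
Let x = [OH-] at equilibrium. Kb = x²/(0.0062 − x).
Assume x ≪ 0.0062: x ≈ √(1.4 × 10^-6 × 0.0062) = 9.32 × 10^-5 M
pOH = 4.03, so pH = 14.00 − pOH = 9.97

pH = 9.97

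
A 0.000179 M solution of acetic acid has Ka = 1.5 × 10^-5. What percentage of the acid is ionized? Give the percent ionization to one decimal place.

CH3COOH ⇌ CH3COO- + H+; let x = [H+] at equilibrium.
Ka = x²/(C₀ − x); solving the quadratic gives x = 4.49 × 10^-5 M.
Fraction ionized = 4.49 × 10^-5 / 0.000179 = 0.2508 → 25.1%

25.1%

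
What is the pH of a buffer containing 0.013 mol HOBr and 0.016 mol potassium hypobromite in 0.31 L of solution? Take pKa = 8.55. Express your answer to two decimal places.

pH = 8.64

Using pH = pKa + log([base]/[acid]) with [base]/[acid] = 0.016/0.013:
pH = 8.55 + (+0.090) = 8.64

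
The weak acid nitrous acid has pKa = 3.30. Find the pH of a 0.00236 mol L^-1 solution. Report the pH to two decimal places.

HNO2 ⇌ NO2- + H+
Ka = 10^(−3.30) = 5.01 × 10^-4
Ka = [H+]²/(0.00236 − [H+]) = 5.01 × 10^-4
Here C₀/Ka ≈ 4.71, so the small-[H+] approximation fails. Use the quadratic:
[H+] = [−0.000501 + √(0.000501² + 4.73e-06)]/2 = 8.65 × 10^-4 M
pH = −log(8.65 × 10^-4) = 3.06

pH = 3.06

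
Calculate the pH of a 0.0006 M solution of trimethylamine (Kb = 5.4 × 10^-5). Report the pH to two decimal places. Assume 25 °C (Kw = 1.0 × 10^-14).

(CH3)3N + H2O ⇌ (CH3)3NH+ + OH-
Let x = [OH-] at equilibrium. Kb = x²/(0.0006 − x).
Here C₀/Kb ≈ 11.1, so the small-x approximation fails. Use the quadratic:
x = (−Kb + √(Kb² + 4·Kb·C₀))/2 = 1.55 × 10^-4 M
pOH = −log(1.55 × 10^-4) = 3.81; pH = 14.00 − 3.81 = 10.19

pH = 10.19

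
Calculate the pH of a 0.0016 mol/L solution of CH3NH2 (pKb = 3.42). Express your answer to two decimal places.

CH3NH2 + H2O ⇌ CH3NH3+ + OH-
Kb = 10^(−3.42) = 3.80 × 10^-4
Kb = x²/(0.0016 − x) = 3.80 × 10^-4
The 5% rule fails; solving x² + Kb·x − Kb·C₀ = 0 exactly:
x = (−Kb + √(Kb² + 4·Kb·C₀))/2 = 6.13 × 10^-4 M
pOH = 3.21, so pH = 14.00 − pOH = 10.79

pH = 10.79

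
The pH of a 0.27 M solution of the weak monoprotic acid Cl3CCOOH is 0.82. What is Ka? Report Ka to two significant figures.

Ka = 1.9 × 10^-1

[H+] = 10^(-0.82) = 1.51 × 10^-1 M
At equilibrium [HA] = 0.27 − 1.51 × 10^-1 = 1.19 × 10^-1 M
Ka = [H+][A-]/[HA] = (1.51 × 10^-1)² / 1.19 × 10^-1 = 1.9 × 10^-1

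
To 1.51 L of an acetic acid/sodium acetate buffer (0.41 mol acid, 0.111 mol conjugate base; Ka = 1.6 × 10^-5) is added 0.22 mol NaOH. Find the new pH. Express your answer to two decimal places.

pH = 5.04

OH- converts CH3COOH to CH3COO-: CH3COOH → 0.19 mol, CH3COO- → 0.331 mol.
pKa = −log(1.6 × 10^-5) = 4.796
pH = pKa + log(n_CH3COO-/n_CH3COOH) = 4.796 + log(0.331/0.19) = 4.796 + (+0.241)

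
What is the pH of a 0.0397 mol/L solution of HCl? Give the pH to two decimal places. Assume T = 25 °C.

HCl is a strong acid and dissociates completely, so [H+] = 0.0397 M.
pH = -log(0.0397) = 1.40

pH = 1.40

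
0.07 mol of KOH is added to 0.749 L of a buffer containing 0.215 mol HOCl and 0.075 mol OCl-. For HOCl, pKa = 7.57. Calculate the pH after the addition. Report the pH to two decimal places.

After neutralization: n(HOCl) = 0.145 mol, n(OCl-) = 0.145 mol.
pH = pKa + log(n_OCl-/n_HOCl) = 7.57 + log(0.145/0.145) = 7.57 + (+0.000)

pH = 7.57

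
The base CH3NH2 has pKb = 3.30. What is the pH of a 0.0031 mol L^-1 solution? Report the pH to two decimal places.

pH = 11.01

CH3NH2 + H2O ⇌ CH3NH3+ + OH-
Kb = 10^(−3.30) = 5.01 × 10^-4
Kb = [OH-]²/(0.0031 − [OH-]) = 5.01 × 10^-4
[OH-] is not negligible relative to C₀; solve [OH-]² + 0.000501·[OH-] − 1.55e-06 = 0.
[OH-] = [−0.000501 + √(0.000501² + 6.21e-06)]/2 = 1.02 × 10^-3 M
pOH = −log(1.02 × 10^-3) = 2.99; pH = 14.00 − 2.99 = 11.01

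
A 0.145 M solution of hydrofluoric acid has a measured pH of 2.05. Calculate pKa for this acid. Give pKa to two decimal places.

[H+] = 10^(-2.05) = 8.91 × 10^-3 M
At equilibrium [HA] = 0.145 − 8.91 × 10^-3 = 1.36 × 10^-1 M
Ka = [H+][A-]/[HA] = (8.91 × 10^-3)² / 1.36 × 10^-1 = 5.84 × 10^-4
pKa = -log(5.84 × 10^-4) = 3.23

pKa = 3.23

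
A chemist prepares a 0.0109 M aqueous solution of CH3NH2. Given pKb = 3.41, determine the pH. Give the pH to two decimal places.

CH3NH2 + H2O ⇌ CH3NH3+ + OH-
Kb = 10^(−3.41) = 3.89 × 10^-4
Kb = x²/(0.0109 − x) = 3.89 × 10^-4
Here C₀/Kb ≈ 28, so the small-x approximation fails. Use the quadratic:
x = (−Kb + √(Kb² + 4·Kb·C₀))/2 = 1.87 × 10^-3 M
pOH = 2.73, so pH = 14.00 − pOH = 11.27

pH = 11.27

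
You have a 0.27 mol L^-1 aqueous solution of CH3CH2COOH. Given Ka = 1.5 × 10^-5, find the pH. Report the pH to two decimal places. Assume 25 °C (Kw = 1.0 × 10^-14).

pH = 2.70

CH3CH2COOH ⇌ CH3CH2COO- + H+
Ka = [H+]²/(0.27 − [H+]) = 1.5 × 10^-5
Since Ka ≪ C₀, [H+] ≈ √(Ka·C₀) = 2.01 × 10^-3 M.
pH = −log[H+] = −log(2.01 × 10^-3) = 2.70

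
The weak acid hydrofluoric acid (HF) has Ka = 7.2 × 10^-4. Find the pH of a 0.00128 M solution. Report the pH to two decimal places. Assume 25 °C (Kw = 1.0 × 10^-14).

pH = 3.18

HF ⇌ F- + H+
From the ICE table, Ka = [H+]²/(0.00128 − [H+]) = 7.2 × 10^-4.
The 5% rule fails; solving [H+]² + Ka·[H+] − Ka·C₀ = 0 exactly:
[H+] = (−Ka + √(Ka² + 4·Ka·C₀))/2 = 6.65 × 10^-4 M
pH = −log[H+] = −log(6.65 × 10^-4) = 3.18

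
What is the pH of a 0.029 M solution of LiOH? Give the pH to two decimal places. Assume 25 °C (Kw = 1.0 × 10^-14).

pH = 12.46

LiOH is a strong base; [OH-] = 0.029 M.
pOH = -log(0.029) = 1.54
pH = 14.00 - 1.54 = 12.46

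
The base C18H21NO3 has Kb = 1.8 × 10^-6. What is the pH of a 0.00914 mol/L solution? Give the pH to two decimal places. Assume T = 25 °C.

C18H21NO3 + H2O ⇌ C18H22NO3+ + OH-
Kb = [OH-]²/(0.00914 − [OH-]) = 1.8 × 10^-6
Neglecting [OH-] in the denominator: [OH-] = √(1.8 × 10^-6 × 0.00914) = 1.28 × 10^-4 M
pOH = 3.89, so pH = 14.00 − pOH = 10.11

pH = 10.11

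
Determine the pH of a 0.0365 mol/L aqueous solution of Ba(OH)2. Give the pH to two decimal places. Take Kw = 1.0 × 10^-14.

pH = 12.86

Ba(OH)2 is a strong base (each formula unit releases 2 OH-); [OH-] = 0.073 M.
pOH = -log(0.073) = 1.14
pH = 14.00 - 1.14 = 12.86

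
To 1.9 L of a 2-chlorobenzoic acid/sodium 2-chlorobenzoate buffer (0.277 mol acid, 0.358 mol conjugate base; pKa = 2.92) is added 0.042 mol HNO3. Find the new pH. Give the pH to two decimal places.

pH = 2.92

Added H+ converts ClC6H4COO- to ClC6H4COOH: ClC6H4COOH → 0.319 mol, ClC6H4COO- → 0.316 mol.
pH = pKa + log([A⁻]/[HA]) = 2.92 + log(0.316/0.319) = 2.92 -0.004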